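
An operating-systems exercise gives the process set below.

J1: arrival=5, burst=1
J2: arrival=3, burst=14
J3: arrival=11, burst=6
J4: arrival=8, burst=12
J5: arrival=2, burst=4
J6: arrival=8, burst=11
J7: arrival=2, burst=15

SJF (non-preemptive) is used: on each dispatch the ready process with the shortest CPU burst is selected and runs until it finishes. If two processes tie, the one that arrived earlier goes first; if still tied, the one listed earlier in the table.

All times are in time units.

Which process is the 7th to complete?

Gantt: | idle 0-2 | J5 2-6 | J1 6-7 | J2 7-21 | J3 21-27 | J6 27-38 | J4 38-50 | J7 50-65 |
Completion: J1=7  J2=21  J3=27  J4=50  J5=6  J6=38  J7=65
Finish order: J5 → J1 → J2 → J3 → J6 → J4 → J7

J7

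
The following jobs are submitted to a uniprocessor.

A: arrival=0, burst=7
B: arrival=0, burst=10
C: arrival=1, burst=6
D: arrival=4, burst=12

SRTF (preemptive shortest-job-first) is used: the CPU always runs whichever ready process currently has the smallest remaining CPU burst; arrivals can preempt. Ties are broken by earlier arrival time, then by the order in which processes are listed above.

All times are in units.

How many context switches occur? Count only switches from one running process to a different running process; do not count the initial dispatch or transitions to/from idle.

3

Gantt: | A 0-7 | C 7-13 | B 13-23 | D 23-35 |
Completion: A=7  B=23  C=13  D=35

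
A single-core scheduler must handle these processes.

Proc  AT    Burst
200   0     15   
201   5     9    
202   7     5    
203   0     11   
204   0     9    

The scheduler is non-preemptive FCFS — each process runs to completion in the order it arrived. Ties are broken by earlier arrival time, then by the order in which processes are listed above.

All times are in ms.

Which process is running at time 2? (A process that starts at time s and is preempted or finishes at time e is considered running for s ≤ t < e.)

Gantt: | 200 0-15 | 203 15-26 | 204 26-35 | 201 35-44 | 202 44-49 |
Completion: 200=15  201=44  202=49  203=26  204=35

200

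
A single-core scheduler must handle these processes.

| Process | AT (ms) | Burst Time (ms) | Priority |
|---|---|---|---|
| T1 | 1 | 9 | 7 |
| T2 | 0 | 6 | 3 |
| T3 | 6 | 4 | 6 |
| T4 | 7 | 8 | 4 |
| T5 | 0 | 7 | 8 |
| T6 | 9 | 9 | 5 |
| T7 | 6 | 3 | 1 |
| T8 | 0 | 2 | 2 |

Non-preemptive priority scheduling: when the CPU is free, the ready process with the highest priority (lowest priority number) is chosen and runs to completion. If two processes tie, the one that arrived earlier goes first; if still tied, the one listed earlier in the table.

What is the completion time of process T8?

Gantt: | T8 0-2 | T2 2-8 | T7 8-11 | T4 11-19 | T6 19-28 | T3 28-32 | T1 32-41 | T5 41-48 |
Completion: T1=41  T2=8  T3=32  T4=19  T5=48  T6=28  T7=11  T8=2
Turnaround (C−A): T1=40  T2=8  T3=26  T4=12  T5=48  T6=19  T7=5  T8=2

2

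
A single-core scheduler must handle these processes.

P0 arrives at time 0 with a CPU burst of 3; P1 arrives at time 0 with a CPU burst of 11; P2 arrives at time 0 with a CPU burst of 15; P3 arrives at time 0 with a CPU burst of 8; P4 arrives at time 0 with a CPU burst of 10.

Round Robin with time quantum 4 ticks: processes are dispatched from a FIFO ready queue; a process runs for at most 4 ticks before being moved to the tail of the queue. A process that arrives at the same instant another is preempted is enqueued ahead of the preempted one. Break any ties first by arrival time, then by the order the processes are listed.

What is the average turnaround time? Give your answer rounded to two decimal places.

Schedule: | P0 0-3 | P1 3-7 | P2 7-11 | P3 11-15 | P4 15-19 | P1 19-23 | P2 23-27 | P3 27-31 | P4 31-35 | P1 35-38 | P2 38-42 | P4 42-44 | P2 44-47 |
Completion: P0=3  P1=38  P2=47  P3=31  P4=44
Turnaround (C−A): P0=3  P1=38  P2=47  P3=31  P4=44
Turnaround times: P0=3, P1=38, P2=47, P3=31, P4=44
Average turnaround = (3+38+47+31+44) / 5 = 163/5 = 32.60

32.60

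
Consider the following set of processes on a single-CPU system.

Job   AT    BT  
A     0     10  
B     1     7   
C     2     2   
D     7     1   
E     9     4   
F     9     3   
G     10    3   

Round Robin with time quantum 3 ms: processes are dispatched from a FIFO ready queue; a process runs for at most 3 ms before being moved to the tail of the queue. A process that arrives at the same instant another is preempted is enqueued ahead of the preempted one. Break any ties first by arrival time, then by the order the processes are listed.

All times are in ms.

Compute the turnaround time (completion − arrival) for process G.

14

Gantt: | A 0-3 | B 3-6 | C 6-8 | A 8-11 | B 11-14 | D 14-15 | E 15-18 | F 18-21 | G 21-24 | A 24-27 | B 27-28 | E 28-29 | A 29-30 |
Completion: A=30  B=28  C=8  D=15  E=29  F=21  G=24
Turnaround(G) = completion − arrival = 24 − 10 = 14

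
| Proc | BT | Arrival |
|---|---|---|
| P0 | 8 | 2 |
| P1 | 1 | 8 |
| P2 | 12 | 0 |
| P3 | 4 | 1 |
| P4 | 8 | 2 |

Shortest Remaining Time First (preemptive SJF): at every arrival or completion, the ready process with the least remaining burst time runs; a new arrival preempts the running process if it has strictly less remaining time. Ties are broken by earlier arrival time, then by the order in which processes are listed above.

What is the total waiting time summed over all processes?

37

Gantt: | P2 0-1 | P3 1-5 | P0 5-8 | P1 8-9 | P0 9-14 | P4 14-22 | P2 22-33 |
Completion: P0=14  P1=9  P2=33  P3=5  P4=22
Turnaround (C−A): P0=12  P1=1  P2=33  P3=4  P4=20
Waiting = turnaround − burst: P0=4, P1=0, P2=21, P3=0, P4=12
Total waiting = 4 + 0 + 21 + 0 + 12 = 37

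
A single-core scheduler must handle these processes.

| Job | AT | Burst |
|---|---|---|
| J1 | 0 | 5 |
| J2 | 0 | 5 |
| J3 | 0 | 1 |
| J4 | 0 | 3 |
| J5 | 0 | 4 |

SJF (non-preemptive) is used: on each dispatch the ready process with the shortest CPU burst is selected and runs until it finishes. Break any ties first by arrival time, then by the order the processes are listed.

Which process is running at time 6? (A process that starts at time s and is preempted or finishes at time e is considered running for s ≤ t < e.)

Timeline: | J3 0-1 | J4 1-4 | J5 4-8 | J1 8-13 | J2 13-18 |
Completion: J1=13  J2=18  J3=1  J4=4  J5=8
Turnaround (C−A): J1=13  J2=18  J3=1  J4=4  J5=8

J5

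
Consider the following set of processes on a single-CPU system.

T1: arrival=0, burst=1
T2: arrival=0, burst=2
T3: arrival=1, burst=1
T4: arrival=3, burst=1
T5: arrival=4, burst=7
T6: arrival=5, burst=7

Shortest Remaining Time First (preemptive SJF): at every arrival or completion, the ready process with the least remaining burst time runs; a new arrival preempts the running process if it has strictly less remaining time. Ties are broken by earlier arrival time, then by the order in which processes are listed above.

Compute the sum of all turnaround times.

30

Gantt: | T1 0-1 | T3 1-2 | T2 2-4 | T4 4-5 | T5 5-12 | T6 12-19 |
Completion: T1=1  T2=4  T3=2  T4=5  T5=12  T6=19
Turnaround (C−A): T1=1  T2=4  T3=1  T4=2  T5=8  T6=14
Turnaround = completion − arrival: T1=1, T2=4, T3=1, T4=2, T5=8, T6=14
Total turnaround = 1 + 4 + 1 + 2 + 8 + 14 = 30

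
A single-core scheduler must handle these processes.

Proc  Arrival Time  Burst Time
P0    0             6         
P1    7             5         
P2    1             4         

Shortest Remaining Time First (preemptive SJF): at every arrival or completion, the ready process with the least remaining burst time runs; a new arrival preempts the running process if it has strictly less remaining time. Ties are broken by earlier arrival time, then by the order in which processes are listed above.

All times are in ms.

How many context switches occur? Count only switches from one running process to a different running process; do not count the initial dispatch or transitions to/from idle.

Gantt: | P0 0-1 | P2 1-5 | P0 5-10 | P1 10-15 |
Completion: P0=10  P1=15  P2=5

3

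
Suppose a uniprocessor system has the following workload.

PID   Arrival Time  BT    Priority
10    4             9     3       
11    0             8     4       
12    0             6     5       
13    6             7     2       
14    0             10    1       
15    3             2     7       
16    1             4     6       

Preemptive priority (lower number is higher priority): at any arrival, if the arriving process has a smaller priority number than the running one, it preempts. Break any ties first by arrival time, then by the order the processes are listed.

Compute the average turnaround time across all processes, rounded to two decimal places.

Schedule: | 14 0-10 | 13 10-17 | 10 17-26 | 11 26-34 | 12 34-40 | 16 40-44 | 15 44-46 |
Completion: 10=26  11=34  12=40  13=17  14=10  15=46  16=44
Turnaround (C−A): 10=22  11=34  12=40  13=11  14=10  15=43  16=43
Turnaround times: 10=22, 11=34, 12=40, 13=11, 14=10, 15=43, 16=43
Average turnaround = (22+34+40+11+10+43+43) / 7 = 203/7 = 29.00

29.00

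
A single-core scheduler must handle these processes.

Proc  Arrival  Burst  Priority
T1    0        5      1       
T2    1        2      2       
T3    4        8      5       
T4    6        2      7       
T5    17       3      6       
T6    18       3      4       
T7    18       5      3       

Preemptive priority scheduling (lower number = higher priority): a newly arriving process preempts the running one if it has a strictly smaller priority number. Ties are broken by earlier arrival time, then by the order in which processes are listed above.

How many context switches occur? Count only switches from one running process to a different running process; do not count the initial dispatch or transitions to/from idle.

Timeline: | T1 0-5 | T2 5-7 | T3 7-15 | T4 15-17 | T5 17-18 | T7 18-23 | T6 23-26 | T5 26-28 |
Completion: T1=5  T2=7  T3=15  T4=17  T5=28  T6=26  T7=23
Turnaround (C−A): T1=5  T2=6  T3=11  T4=11  T5=11  T6=8  T7=5

7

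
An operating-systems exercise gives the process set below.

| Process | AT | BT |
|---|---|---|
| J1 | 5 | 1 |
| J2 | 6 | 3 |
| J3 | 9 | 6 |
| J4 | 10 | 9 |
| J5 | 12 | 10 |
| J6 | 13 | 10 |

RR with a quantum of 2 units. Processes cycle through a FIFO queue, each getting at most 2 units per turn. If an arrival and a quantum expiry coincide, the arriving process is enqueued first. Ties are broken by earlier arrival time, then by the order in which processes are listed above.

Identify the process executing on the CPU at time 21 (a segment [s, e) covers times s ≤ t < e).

Timeline: | idle 0-5 | J1 5-6 | J2 6-9 | J3 9-11 | J4 11-13 | J3 13-15 | J5 15-17 | J6 17-19 | J4 19-21 | J3 21-23 | J5 23-25 | J6 25-27 | J4 27-29 | J5 29-31 | J6 31-33 | J4 33-35 | J5 35-37 | J6 37-39 | J4 39-40 | J5 40-42 | J6 42-44 |
Completion: J1=6  J2=9  J3=23  J4=40  J5=42  J6=44

J3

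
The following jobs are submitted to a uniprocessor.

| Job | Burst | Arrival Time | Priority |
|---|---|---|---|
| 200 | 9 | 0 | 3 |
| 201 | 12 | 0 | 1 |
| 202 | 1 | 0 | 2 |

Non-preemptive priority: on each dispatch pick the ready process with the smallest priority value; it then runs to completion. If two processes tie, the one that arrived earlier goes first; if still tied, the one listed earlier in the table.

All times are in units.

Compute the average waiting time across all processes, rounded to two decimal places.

Schedule: | 201 0-12 | 202 12-13 | 200 13-22 |
Completion: 200=22  201=12  202=13
Turnaround (C−A): 200=22  201=12  202=13
Waiting times: 200=13, 201=0, 202=12
Average waiting = (13+0+12) / 3 = 25/3 = 8.33

8.33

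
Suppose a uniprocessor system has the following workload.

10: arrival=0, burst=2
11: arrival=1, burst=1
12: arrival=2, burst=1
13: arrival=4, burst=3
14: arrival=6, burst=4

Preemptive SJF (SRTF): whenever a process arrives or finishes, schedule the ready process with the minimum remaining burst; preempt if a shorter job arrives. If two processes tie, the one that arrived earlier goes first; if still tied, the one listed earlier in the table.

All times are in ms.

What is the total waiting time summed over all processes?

Gantt: | 10 0-2 | 11 2-3 | 12 3-4 | 13 4-7 | 14 7-11 |
Completion: 10=2  11=3  12=4  13=7  14=11
Turnaround (C−A): 10=2  11=2  12=2  13=3  14=5
Waiting = turnaround − burst: 10=0, 11=1, 12=1, 13=0, 14=1
Total waiting = 0 + 1 + 1 + 0 + 1 = 3

3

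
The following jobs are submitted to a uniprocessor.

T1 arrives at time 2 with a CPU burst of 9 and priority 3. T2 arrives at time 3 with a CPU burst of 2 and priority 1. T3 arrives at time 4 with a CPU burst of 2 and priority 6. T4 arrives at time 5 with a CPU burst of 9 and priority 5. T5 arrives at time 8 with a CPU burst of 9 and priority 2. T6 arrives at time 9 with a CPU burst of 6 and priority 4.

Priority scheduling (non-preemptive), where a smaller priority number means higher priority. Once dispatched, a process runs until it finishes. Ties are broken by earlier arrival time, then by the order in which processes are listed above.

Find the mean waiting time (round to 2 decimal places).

Schedule: | idle 0-2 | T1 2-11 | T2 11-13 | T5 13-22 | T6 22-28 | T4 28-37 | T3 37-39 |
Completion: T1=11  T2=13  T3=39  T4=37  T5=22  T6=28
Waiting times: T1=0, T2=8, T3=33, T4=23, T5=5, T6=13
Average waiting = (0+8+33+23+5+13) / 6 = 82/6 = 13.67

13.67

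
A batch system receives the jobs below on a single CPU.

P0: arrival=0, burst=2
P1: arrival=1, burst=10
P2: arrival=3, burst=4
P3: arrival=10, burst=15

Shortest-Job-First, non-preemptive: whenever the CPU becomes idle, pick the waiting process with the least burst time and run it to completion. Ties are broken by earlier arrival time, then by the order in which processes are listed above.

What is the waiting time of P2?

9

Timeline: | P0 0-2 | P1 2-12 | P2 12-16 | P3 16-31 |
Completion: P0=2  P1=12  P2=16  P3=31
Waiting(P2) = turnaround − burst = 13 − 4 = 9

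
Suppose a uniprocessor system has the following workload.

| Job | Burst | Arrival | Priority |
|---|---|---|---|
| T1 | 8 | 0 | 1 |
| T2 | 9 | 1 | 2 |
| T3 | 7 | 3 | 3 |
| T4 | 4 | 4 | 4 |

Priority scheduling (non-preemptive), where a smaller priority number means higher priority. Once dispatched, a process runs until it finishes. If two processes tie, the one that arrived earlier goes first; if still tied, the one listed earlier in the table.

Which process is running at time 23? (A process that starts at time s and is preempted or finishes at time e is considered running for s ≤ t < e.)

T3

Gantt: | T1 0-8 | T2 8-17 | T3 17-24 | T4 24-28 |
Completion: T1=8  T2=17  T3=24  T4=28
Turnaround (C−A): T1=8  T2=16  T3=21  T4=24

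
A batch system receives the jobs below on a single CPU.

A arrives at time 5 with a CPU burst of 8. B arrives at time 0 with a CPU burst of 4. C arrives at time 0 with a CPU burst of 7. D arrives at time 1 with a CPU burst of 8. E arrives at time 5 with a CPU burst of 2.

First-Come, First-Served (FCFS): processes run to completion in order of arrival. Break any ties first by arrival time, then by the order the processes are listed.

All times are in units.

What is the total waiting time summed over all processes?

Timeline: | B 0-4 | C 4-11 | D 11-19 | A 19-27 | E 27-29 |
Completion: A=27  B=4  C=11  D=19  E=29
Turnaround (C−A): A=22  B=4  C=11  D=18  E=24
Waiting = turnaround − burst: A=14, B=0, C=4, D=10, E=22
Total waiting = 14 + 0 + 4 + 10 + 22 = 50

50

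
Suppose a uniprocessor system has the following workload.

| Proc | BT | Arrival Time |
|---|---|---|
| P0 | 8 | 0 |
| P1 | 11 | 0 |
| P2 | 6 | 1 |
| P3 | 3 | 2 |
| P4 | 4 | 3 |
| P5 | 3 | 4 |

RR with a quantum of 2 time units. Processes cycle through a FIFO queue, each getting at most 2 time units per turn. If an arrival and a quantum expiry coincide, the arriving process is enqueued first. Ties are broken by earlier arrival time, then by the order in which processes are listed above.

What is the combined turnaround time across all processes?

149

Timeline: | P0 0-2 | P1 2-4 | P2 4-6 | P3 6-8 | P0 8-10 | P4 10-12 | P5 12-14 | P1 14-16 | P2 16-18 | P3 18-19 | P0 19-21 | P4 21-23 | P5 23-24 | P1 24-26 | P2 26-28 | P0 28-30 | P1 30-35 |
Completion: P0=30  P1=35  P2=28  P3=19  P4=23  P5=24
Turnaround (C−A): P0=30  P1=35  P2=27  P3=17  P4=20  P5=20
Turnaround = completion − arrival: P0=30, P1=35, P2=27, P3=17, P4=20, P5=20
Total turnaround = 30 + 35 + 27 + 17 + 20 + 20 = 149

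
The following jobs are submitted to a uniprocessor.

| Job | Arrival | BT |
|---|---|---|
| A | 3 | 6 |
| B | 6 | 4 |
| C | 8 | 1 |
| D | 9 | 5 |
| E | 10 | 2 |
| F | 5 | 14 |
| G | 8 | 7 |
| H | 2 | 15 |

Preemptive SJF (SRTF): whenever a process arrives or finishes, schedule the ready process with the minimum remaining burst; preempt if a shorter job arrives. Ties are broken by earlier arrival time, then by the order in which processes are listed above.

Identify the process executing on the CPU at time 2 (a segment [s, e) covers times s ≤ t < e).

Timeline: | idle 0-2 | H 2-3 | A 3-9 | C 9-10 | E 10-12 | B 12-16 | D 16-21 | G 21-28 | H 28-42 | F 42-56 |
Completion: A=9  B=16  C=10  D=21  E=12  F=56  G=28  H=42
Turnaround (C−A): A=6  B=10  C=2  D=12  E=2  F=51  G=20  H=40

H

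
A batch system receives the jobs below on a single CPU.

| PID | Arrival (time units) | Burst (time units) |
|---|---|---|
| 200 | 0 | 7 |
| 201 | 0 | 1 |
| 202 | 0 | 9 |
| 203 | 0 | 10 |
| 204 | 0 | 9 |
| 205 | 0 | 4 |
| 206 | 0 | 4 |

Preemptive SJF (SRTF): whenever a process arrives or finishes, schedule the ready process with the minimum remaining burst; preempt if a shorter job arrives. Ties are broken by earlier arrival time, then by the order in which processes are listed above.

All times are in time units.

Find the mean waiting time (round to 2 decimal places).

Timeline: | 201 0-1 | 205 1-5 | 206 5-9 | 200 9-16 | 202 16-25 | 204 25-34 | 203 34-44 |
Completion: 200=16  201=1  202=25  203=44  204=34  205=5  206=9
Waiting times: 200=9, 201=0, 202=16, 203=34, 204=25, 205=1, 206=5
Average waiting = (9+0+16+34+25+1+5) / 7 = 90/7 = 12.86

12.86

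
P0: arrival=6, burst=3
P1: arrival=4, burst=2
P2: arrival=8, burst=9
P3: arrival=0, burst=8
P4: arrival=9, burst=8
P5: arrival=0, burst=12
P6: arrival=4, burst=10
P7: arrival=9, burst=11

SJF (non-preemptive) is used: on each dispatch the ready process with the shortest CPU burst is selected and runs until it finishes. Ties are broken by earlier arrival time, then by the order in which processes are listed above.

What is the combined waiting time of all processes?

Schedule: | P3 0-8 | P1 8-10 | P0 10-13 | P4 13-21 | P2 21-30 | P6 30-40 | P7 40-51 | P5 51-63 |
Completion: P0=13  P1=10  P2=30  P3=8  P4=21  P5=63  P6=40  P7=51
Waiting = turnaround − burst: P0=4, P1=4, P2=13, P3=0, P4=4, P5=51, P6=26, P7=31
Total waiting = 4 + 4 + 13 + 0 + 4 + 51 + 26 + 31 = 133

133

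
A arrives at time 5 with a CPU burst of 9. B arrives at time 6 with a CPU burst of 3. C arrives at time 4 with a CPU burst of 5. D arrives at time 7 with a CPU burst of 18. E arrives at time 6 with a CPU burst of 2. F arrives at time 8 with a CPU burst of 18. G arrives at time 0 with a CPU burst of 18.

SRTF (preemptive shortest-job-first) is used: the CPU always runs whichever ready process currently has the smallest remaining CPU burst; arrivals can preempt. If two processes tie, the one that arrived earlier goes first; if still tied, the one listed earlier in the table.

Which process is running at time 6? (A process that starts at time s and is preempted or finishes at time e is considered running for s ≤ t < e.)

E

Gantt: | G 0-4 | C 4-6 | E 6-8 | C 8-11 | B 11-14 | A 14-23 | G 23-37 | D 37-55 | F 55-73 |
Completion: A=23  B=14  C=11  D=55  E=8  F=73  G=37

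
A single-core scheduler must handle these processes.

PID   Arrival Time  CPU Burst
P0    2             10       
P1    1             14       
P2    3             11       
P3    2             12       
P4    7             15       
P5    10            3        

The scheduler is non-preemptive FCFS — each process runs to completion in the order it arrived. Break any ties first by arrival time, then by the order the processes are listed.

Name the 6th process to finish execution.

P5

Timeline: | idle 0-1 | P1 1-15 | P0 15-25 | P3 25-37 | P2 37-48 | P4 48-63 | P5 63-66 |
Completion: P0=25  P1=15  P2=48  P3=37  P4=63  P5=66
Turnaround (C−A): P0=23  P1=14  P2=45  P3=35  P4=56  P5=56
Finish order: P1 → P0 → P3 → P2 → P4 → P5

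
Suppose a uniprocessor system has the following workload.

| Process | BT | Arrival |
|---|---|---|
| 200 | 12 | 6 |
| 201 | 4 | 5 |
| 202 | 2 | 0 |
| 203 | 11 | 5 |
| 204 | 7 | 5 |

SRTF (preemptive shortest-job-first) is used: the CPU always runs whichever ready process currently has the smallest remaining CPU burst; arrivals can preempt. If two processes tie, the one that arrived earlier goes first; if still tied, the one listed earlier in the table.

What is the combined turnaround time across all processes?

Timeline: | 202 0-2 | idle 2-5 | 201 5-9 | 204 9-16 | 203 16-27 | 200 27-39 |
Completion: 200=39  201=9  202=2  203=27  204=16
Turnaround (C−A): 200=33  201=4  202=2  203=22  204=11
Turnaround = completion − arrival: 200=33, 201=4, 202=2, 203=22, 204=11
Total turnaround = 33 + 4 + 2 + 22 + 11 = 72

72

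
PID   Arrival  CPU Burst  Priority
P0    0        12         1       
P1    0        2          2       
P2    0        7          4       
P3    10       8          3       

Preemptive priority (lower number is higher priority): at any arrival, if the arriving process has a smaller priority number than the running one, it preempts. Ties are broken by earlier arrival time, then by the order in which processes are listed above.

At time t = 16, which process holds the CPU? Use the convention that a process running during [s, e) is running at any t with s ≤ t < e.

P3

Schedule: | P0 0-12 | P1 12-14 | P3 14-22 | P2 22-29 |
Completion: P0=12  P1=14  P2=29  P3=22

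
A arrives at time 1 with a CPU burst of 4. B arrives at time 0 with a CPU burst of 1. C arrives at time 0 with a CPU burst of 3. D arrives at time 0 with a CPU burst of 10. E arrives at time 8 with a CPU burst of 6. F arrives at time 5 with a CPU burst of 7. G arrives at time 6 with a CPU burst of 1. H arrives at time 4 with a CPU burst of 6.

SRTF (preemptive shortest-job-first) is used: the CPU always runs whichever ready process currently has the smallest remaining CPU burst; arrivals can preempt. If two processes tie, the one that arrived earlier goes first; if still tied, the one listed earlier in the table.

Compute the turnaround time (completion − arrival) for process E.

13

Timeline: | B 0-1 | C 1-4 | A 4-6 | G 6-7 | A 7-9 | H 9-15 | E 15-21 | F 21-28 | D 28-38 |
Completion: A=9  B=1  C=4  D=38  E=21  F=28  G=7  H=15
Turnaround(E) = completion − arrival = 21 − 8 = 13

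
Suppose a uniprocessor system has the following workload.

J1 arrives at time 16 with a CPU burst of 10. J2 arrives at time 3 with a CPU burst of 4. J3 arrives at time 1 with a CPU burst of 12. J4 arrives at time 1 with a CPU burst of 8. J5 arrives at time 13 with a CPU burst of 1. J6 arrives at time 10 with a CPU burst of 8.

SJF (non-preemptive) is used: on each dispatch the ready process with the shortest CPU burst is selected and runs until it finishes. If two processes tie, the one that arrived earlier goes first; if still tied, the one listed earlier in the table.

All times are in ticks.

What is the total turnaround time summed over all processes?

Gantt: | idle 0-1 | J4 1-9 | J2 9-13 | J5 13-14 | J6 14-22 | J1 22-32 | J3 32-44 |
Completion: J1=32  J2=13  J3=44  J4=9  J5=14  J6=22
Turnaround (C−A): J1=16  J2=10  J3=43  J4=8  J5=1  J6=12
Turnaround = completion − arrival: J1=16, J2=10, J3=43, J4=8, J5=1, J6=12
Total turnaround = 16 + 10 + 43 + 8 + 1 + 12 = 90

90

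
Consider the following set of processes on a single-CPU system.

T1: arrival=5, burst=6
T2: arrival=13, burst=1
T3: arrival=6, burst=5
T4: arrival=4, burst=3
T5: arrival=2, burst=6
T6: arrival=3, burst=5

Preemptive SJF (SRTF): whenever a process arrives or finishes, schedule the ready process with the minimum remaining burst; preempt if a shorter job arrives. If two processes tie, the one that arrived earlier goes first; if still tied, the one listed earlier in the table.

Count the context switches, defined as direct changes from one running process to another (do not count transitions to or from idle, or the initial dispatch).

7

Gantt: | idle 0-2 | T5 2-4 | T4 4-7 | T5 7-11 | T6 11-13 | T2 13-14 | T6 14-17 | T3 17-22 | T1 22-28 |
Completion: T1=28  T2=14  T3=22  T4=7  T5=11  T6=17
Turnaround (C−A): T1=23  T2=1  T3=16  T4=3  T5=9  T6=14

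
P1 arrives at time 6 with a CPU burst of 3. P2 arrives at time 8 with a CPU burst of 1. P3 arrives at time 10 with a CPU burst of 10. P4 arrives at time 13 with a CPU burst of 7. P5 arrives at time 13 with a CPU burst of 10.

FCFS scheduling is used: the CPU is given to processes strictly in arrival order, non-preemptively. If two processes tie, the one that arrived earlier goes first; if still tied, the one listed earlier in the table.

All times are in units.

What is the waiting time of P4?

7

Schedule: | idle 0-6 | P1 6-9 | P2 9-10 | P3 10-20 | P4 20-27 | P5 27-37 |
Completion: P1=9  P2=10  P3=20  P4=27  P5=37
Waiting(P4) = turnaround − burst = 14 − 7 = 7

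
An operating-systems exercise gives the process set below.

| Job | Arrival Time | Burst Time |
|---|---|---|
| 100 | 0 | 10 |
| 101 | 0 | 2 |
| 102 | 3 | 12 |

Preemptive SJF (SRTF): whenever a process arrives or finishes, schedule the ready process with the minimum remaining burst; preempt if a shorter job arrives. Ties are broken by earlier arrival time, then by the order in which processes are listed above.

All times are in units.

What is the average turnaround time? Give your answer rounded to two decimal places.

11.67

Gantt: | 101 0-2 | 100 2-12 | 102 12-24 |
Completion: 100=12  101=2  102=24
Turnaround (C−A): 100=12  101=2  102=21
Turnaround times: 100=12, 101=2, 102=21
Average turnaround = (12+2+21) / 3 = 35/3 = 11.67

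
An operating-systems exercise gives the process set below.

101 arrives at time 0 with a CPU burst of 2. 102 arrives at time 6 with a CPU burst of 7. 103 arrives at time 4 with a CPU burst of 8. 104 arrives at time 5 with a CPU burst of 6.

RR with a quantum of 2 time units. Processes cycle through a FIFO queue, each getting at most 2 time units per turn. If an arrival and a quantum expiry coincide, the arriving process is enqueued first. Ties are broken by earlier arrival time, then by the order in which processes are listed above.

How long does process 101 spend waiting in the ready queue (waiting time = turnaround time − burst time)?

0

Schedule: | 101 0-2 | idle 2-4 | 103 4-6 | 104 6-8 | 102 8-10 | 103 10-12 | 104 12-14 | 102 14-16 | 103 16-18 | 104 18-20 | 102 20-22 | 103 22-24 | 102 24-25 |
Completion: 101=2  102=25  103=24  104=20
Waiting(101) = turnaround − burst = 2 − 2 = 0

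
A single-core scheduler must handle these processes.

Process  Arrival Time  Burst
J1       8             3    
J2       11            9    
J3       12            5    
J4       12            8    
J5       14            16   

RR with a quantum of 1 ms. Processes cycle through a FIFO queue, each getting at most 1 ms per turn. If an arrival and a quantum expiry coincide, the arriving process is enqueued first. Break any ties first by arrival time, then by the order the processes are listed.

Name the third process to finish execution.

Gantt: | idle 0-8 | J1 8-11 | J2 11-12 | J3 12-13 | J4 13-14 | J2 14-15 | J3 15-16 | J5 16-17 | J4 17-18 | J2 18-19 | J3 19-20 | J5 20-21 | J4 21-22 | J2 22-23 | J3 23-24 | J5 24-25 | J4 25-26 | J2 26-27 | J3 27-28 | J5 28-29 | J4 29-30 | J2 30-31 | J5 31-32 | J4 32-33 | J2 33-34 | J5 34-35 | J4 35-36 | J2 36-37 | J5 37-38 | J4 38-39 | J2 39-40 | J5 40-49 |
Completion: J1=11  J2=40  J3=28  J4=39  J5=49
Turnaround (C−A): J1=3  J2=29  J3=16  J4=27  J5=35
Finish order: J1 → J3 → J4 → J2 → J5

J4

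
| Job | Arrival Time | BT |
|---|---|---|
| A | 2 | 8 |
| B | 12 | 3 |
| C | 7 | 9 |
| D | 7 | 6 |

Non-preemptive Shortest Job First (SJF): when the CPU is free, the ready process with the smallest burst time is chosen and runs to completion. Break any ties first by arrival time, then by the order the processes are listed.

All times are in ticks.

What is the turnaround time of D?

9

Schedule: | idle 0-2 | A 2-10 | D 10-16 | B 16-19 | C 19-28 |
Completion: A=10  B=19  C=28  D=16
Turnaround (C−A): A=8  B=7  C=21  D=9
Turnaround(D) = completion − arrival = 16 − 7 = 9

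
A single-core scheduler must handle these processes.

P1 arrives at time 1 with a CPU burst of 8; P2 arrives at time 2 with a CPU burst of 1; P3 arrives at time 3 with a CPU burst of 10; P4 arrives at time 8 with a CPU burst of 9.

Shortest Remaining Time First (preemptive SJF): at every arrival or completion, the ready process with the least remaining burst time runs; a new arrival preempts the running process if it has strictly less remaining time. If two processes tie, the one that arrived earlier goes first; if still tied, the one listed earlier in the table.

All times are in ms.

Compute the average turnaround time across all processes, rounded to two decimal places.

11.75

Gantt: | idle 0-1 | P1 1-2 | P2 2-3 | P1 3-10 | P4 10-19 | P3 19-29 |
Completion: P1=10  P2=3  P3=29  P4=19
Turnaround (C−A): P1=9  P2=1  P3=26  P4=11
Turnaround times: P1=9, P2=1, P3=26, P4=11
Average turnaround = (9+1+26+11) / 4 = 47/4 = 11.75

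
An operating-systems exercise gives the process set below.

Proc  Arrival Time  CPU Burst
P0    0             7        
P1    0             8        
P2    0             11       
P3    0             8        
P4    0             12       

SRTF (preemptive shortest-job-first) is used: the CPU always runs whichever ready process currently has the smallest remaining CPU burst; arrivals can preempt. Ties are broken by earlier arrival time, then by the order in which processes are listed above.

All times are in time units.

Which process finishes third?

Timeline: | P0 0-7 | P1 7-15 | P3 15-23 | P2 23-34 | P4 34-46 |
Completion: P0=7  P1=15  P2=34  P3=23  P4=46
Turnaround (C−A): P0=7  P1=15  P2=34  P3=23  P4=46
Finish order: P0 → P1 → P3 → P2 → P4

P3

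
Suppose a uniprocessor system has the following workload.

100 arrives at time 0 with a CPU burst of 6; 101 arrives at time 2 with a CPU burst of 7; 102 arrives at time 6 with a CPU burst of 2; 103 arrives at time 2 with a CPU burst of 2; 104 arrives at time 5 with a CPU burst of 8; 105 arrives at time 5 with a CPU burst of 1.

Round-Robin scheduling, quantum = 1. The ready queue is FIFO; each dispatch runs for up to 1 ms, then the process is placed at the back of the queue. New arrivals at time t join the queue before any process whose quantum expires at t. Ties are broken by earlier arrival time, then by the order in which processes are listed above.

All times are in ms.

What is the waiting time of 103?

Gantt: | 100 0-2 | 101 2-3 | 103 3-4 | 100 4-5 | 101 5-6 | 103 6-7 | 104 7-8 | 105 8-9 | 100 9-10 | 102 10-11 | 101 11-12 | 104 12-13 | 100 13-14 | 102 14-15 | 101 15-16 | 104 16-17 | 100 17-18 | 101 18-19 | 104 19-20 | 101 20-21 | 104 21-22 | 101 22-23 | 104 23-26 |
Completion: 100=18  101=23  102=15  103=7  104=26  105=9
Turnaround (C−A): 100=18  101=21  102=9  103=5  104=21  105=4
Waiting(103) = turnaround − burst = 5 − 2 = 3

3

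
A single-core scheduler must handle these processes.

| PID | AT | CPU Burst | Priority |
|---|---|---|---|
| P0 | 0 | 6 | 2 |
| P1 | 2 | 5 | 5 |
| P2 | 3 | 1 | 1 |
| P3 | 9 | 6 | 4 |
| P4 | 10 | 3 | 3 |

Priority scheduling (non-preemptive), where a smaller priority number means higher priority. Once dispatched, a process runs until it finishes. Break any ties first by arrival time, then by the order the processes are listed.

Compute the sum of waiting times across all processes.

16

Timeline: | P0 0-6 | P2 6-7 | P1 7-12 | P4 12-15 | P3 15-21 |
Completion: P0=6  P1=12  P2=7  P3=21  P4=15
Waiting = turnaround − burst: P0=0, P1=5, P2=3, P3=6, P4=2
Total waiting = 0 + 5 + 3 + 6 + 2 = 16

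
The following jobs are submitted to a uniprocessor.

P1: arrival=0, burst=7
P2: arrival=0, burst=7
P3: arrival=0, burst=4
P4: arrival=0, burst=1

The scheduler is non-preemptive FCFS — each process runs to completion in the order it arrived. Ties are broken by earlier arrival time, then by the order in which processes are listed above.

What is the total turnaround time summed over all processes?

Timeline: | P1 0-7 | P2 7-14 | P3 14-18 | P4 18-19 |
Completion: P1=7  P2=14  P3=18  P4=19
Turnaround (C−A): P1=7  P2=14  P3=18  P4=19
Turnaround = completion − arrival: P1=7, P2=14, P3=18, P4=19
Total turnaround = 7 + 14 + 18 + 19 = 58

58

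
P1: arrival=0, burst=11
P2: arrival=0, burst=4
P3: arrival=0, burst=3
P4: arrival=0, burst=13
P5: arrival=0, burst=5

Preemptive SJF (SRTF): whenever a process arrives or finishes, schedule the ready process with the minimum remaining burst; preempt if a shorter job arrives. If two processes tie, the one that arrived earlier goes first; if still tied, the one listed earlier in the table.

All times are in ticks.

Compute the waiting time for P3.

Gantt: | P3 0-3 | P2 3-7 | P5 7-12 | P1 12-23 | P4 23-36 |
Completion: P1=23  P2=7  P3=3  P4=36  P5=12
Turnaround (C−A): P1=23  P2=7  P3=3  P4=36  P5=12
Waiting(P3) = turnaround − burst = 3 − 3 = 0

0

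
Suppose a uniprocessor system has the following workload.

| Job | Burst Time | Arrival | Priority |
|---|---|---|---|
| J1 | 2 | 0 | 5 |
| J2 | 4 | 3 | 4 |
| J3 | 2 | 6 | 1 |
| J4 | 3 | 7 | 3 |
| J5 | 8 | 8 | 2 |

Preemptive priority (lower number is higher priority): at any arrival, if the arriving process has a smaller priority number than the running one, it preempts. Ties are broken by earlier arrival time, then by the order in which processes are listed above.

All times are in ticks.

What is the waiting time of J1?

0

Gantt: | J1 0-2 | idle 2-3 | J2 3-6 | J3 6-8 | J5 8-16 | J4 16-19 | J2 19-20 |
Completion: J1=2  J2=20  J3=8  J4=19  J5=16
Waiting(J1) = turnaround − burst = 2 − 2 = 0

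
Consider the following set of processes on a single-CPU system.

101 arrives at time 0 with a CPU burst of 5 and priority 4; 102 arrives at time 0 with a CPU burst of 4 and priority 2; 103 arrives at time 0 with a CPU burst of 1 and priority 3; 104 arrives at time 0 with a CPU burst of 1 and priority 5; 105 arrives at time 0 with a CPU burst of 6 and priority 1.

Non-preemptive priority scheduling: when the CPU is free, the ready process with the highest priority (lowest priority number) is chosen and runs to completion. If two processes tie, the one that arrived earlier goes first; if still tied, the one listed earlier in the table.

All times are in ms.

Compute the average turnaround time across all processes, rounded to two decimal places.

Timeline: | 105 0-6 | 102 6-10 | 103 10-11 | 101 11-16 | 104 16-17 |
Completion: 101=16  102=10  103=11  104=17  105=6
Turnaround (C−A): 101=16  102=10  103=11  104=17  105=6
Turnaround times: 101=16, 102=10, 103=11, 104=17, 105=6
Average turnaround = (16+10+11+17+6) / 5 = 60/5 = 12.00

12.00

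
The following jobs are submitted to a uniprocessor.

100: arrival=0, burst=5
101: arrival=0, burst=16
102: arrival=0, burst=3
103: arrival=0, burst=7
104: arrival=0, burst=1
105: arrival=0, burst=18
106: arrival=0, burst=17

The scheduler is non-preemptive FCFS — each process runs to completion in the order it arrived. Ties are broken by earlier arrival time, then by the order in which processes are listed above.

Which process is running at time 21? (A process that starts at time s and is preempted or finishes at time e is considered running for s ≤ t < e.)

Schedule: | 100 0-5 | 101 5-21 | 102 21-24 | 103 24-31 | 104 31-32 | 105 32-50 | 106 50-67 |
Completion: 100=5  101=21  102=24  103=31  104=32  105=50  106=67
Turnaround (C−A): 100=5  101=21  102=24  103=31  104=32  105=50  106=67

102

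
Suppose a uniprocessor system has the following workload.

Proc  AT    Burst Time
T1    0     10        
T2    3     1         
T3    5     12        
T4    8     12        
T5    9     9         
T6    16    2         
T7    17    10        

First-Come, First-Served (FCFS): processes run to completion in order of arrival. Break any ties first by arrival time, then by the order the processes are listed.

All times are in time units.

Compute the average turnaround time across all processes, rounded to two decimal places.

Gantt: | T1 0-10 | T2 10-11 | T3 11-23 | T4 23-35 | T5 35-44 | T6 44-46 | T7 46-56 |
Completion: T1=10  T2=11  T3=23  T4=35  T5=44  T6=46  T7=56
Turnaround (C−A): T1=10  T2=8  T3=18  T4=27  T5=35  T6=30  T7=39
Turnaround times: T1=10, T2=8, T3=18, T4=27, T5=35, T6=30, T7=39
Average turnaround = (10+8+18+27+35+30+39) / 7 = 167/7 = 23.86

23.86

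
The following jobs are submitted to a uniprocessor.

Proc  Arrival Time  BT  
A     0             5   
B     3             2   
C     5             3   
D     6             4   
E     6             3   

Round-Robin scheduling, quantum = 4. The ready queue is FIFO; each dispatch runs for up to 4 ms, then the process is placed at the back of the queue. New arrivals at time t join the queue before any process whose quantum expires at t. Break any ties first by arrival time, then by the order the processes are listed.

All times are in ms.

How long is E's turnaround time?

11

Gantt: | A 0-4 | B 4-6 | A 6-7 | C 7-10 | D 10-14 | E 14-17 |
Completion: A=7  B=6  C=10  D=14  E=17
Turnaround (C−A): A=7  B=3  C=5  D=8  E=11
Turnaround(E) = completion − arrival = 17 − 6 = 11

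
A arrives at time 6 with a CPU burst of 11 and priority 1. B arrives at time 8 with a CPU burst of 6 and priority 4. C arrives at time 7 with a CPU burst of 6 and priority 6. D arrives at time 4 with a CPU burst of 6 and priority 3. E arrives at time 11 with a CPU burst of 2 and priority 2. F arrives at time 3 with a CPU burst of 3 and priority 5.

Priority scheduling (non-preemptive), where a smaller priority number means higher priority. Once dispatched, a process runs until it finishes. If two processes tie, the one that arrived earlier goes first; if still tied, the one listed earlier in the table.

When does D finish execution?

25

Schedule: | idle 0-3 | F 3-6 | A 6-17 | E 17-19 | D 19-25 | B 25-31 | C 31-37 |
Completion: A=17  B=31  C=37  D=25  E=19  F=6
Turnaround (C−A): A=11  B=23  C=30  D=21  E=8  F=3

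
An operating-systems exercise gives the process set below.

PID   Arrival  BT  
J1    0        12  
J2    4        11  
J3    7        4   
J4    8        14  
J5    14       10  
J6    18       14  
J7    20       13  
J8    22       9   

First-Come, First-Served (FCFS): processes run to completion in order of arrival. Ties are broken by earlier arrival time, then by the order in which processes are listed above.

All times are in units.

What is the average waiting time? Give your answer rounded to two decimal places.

25.50

Timeline: | J1 0-12 | J2 12-23 | J3 23-27 | J4 27-41 | J5 41-51 | J6 51-65 | J7 65-78 | J8 78-87 |
Completion: J1=12  J2=23  J3=27  J4=41  J5=51  J6=65  J7=78  J8=87
Turnaround (C−A): J1=12  J2=19  J3=20  J4=33  J5=37  J6=47  J7=58  J8=65
Waiting times: J1=0, J2=8, J3=16, J4=19, J5=27, J6=33, J7=45, J8=56
Average waiting = (0+8+16+19+27+33+45+56) / 8 = 204/8 = 25.50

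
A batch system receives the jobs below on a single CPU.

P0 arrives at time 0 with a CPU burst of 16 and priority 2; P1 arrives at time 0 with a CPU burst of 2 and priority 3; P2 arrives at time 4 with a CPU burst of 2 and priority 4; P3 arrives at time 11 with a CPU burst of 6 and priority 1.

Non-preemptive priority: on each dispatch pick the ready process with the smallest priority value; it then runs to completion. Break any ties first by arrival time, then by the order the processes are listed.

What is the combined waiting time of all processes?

47

Schedule: | P0 0-16 | P3 16-22 | P1 22-24 | P2 24-26 |
Completion: P0=16  P1=24  P2=26  P3=22
Turnaround (C−A): P0=16  P1=24  P2=22  P3=11
Waiting = turnaround − burst: P0=0, P1=22, P2=20, P3=5
Total waiting = 0 + 22 + 20 + 5 = 47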